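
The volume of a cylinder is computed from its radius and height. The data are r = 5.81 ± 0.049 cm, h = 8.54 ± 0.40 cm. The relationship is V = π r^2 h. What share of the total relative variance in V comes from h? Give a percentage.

(δV/V)² = (2·δr/r)² + (1·δh/h)²
  r term: (2×0.00843)² = 0.000285
  h term: (1×0.0468)² = 0.00219
Total = 0.00248. Share from h = 0.00219/0.00248 = 0.885.

88.5%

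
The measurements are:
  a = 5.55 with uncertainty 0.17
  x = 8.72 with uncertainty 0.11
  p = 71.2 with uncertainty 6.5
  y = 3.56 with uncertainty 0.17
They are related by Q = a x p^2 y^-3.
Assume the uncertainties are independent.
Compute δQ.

For a monomial Q ∝ a, x, p^2, y^-3, fractional errors add in quadrature:
  (1·δa/a)² = (1×0.0306)² = 0.000938;  (1·δx/x)² = (1×0.0126)² = 0.000159;  (2·δp/p)² = (2×0.0913)² = 0.0333;  (-3·δy/y)² = (-3×0.0478)² = 0.0205
δQ/Q = √(0.0550) = 0.234
Q = 5440, so δQ = 0.234 × 5440 = 1270.

1270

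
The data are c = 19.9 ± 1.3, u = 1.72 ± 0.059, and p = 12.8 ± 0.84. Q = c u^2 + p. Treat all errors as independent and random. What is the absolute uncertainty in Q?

5.64

Let w = c·u^2 = 58.9. δw/w = √((1·δc/c)² + (2·δu/u)²) = √(0.00427 + 0.00471) = 0.0947, so δw = 5.58.
Q = w + p: δQ = √(δw² + δp²) = √(31.1 + 0.706) = 5.64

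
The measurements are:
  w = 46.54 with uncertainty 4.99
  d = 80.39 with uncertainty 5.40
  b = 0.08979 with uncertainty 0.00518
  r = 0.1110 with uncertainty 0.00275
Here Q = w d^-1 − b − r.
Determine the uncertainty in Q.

Let p = w·d^-1 = 0.5789. δp/p = √((1·δw/w)² + (-1·δd/d)²) = √(0.0115 + 0.00451) = 0.127, so δp = 0.0732.
Q = p − b − r: δQ = √(δp² + δb² + δr²) = √(0.00537 + 2.68e-05 + 7.56e-06) = 0.0735

0.0735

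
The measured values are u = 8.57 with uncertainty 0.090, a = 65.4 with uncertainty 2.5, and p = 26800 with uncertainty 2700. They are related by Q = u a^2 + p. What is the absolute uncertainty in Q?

Let w = u·a^2 = 36700. δw/w = √((1·δu/u)² + (2·δa/a)²) = √(0.000110 + 0.00584) = 0.0772, so δw = 2830.
Q = w + p: δQ = √(δw² + δp²) = √(8e+06 + 7.29e+06) = 3910

3910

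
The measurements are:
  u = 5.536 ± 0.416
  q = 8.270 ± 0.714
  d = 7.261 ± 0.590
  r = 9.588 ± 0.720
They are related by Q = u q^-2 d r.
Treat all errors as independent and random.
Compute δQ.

1.23

For a monomial Q ∝ u, q^-2, d, r, fractional errors add in quadrature:
  (1·δu/u)² = (1×0.0751)² = 0.00565;  (-2·δq/q)² = (-2×0.0863)² = 0.0298;  (1·δd/d)² = (1×0.0813)² = 0.00660;  (1·δr/r)² = (1×0.0751)² = 0.00564
δQ/Q = √(0.0477) = 0.218
Q = 5.635, so δQ = 0.218 × 5.635 = 1.23.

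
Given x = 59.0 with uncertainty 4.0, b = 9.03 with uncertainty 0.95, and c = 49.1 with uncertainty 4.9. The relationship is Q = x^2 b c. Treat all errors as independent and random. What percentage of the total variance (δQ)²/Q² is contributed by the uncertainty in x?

(δQ/Q)² = (2·δx/x)² + (1·δb/b)² + (1·δc/c)²
  x term: (2×0.0678)² = 0.0184
  b term: (1×0.105)² = 0.0111
  c term: (1×0.0998)² = 0.00996
Total = 0.0394. Share from x = 0.0184/0.0394 = 0.466.

46.6%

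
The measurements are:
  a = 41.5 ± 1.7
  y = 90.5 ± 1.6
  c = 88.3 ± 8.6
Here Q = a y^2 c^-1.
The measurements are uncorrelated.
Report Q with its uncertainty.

3850 ± 429

Q is a product of powers, so relative uncertainties combine in quadrature:
  (1·δa/a)² = (1×0.0410)² = 0.00168;  (2·δy/y)² = (2×0.0177)² = 0.00125;  (-1·δc/c)² = (-1×0.0974)² = 0.00949
δQ/Q = √(0.0124) = 0.111
Q = 3850, so δQ = 0.111 × 3850 = 429.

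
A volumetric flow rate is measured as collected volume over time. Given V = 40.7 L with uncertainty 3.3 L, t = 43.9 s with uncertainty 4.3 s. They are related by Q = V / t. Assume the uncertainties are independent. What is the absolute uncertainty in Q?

0.118 L/s

Q is a product of powers, so relative uncertainties combine in quadrature:
  (1·δV/V)² = (1×0.0811)² = 0.00657;  (-1·δt/t)² = (-1×0.0979)² = 0.00959
δQ/Q = √(0.0162) = 0.127
Q = 0.927 L/s, so δQ = 0.127 × 0.927 = 0.118 L/s.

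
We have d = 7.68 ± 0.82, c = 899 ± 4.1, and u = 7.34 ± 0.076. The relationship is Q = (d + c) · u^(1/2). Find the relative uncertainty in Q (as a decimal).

0.00693

Let w = d + c = 907. δw = √(δd² + δc²) = √(0.672 + 16.8) = 4.18, so δw/w = 0.00461.
Q is then a monomial in w, u:
δQ/Q = √((δw/w)² + (½·δu/u)²) = √(2.13e-05 + 2.68e-05) = 0.00693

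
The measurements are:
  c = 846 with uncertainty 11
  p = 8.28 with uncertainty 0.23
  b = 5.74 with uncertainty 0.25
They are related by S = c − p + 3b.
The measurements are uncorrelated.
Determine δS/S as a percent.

Absolute uncertainties add in quadrature for a linear combination:
  (δc)² = 121;  (δp)² = 0.0529;  (3·δb)² = 0.562
δS = √(122) = 11.0
S = 855, so δS/S = 11.0/855 = 0.0129.

1.29%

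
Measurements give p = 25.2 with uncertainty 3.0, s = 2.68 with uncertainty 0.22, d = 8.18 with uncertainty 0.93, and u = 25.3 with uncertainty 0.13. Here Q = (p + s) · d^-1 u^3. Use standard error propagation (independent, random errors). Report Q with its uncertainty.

Let w = p + s = 27.9. δw = √(δp² + δs²) = √(9.00 + 0.0484) = 3.01, so δw/w = 0.108.
Q is then a monomial in w, d, u:
δQ/Q = √((δw/w)² + (-1·δd/d)² + (3·δu/u)²) = √(0.0116 + 0.0129 + 0.000238) = 0.157
Q = 55200, so δQ = 0.157 × 55200 = 8690.

55200 ± 8690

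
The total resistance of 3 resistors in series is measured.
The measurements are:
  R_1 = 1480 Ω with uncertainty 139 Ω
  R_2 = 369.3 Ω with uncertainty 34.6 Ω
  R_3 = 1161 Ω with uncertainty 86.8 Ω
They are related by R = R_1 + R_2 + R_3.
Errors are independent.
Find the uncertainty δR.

R is a linear combination, so absolute uncertainties add in quadrature:
  (δR_1)² = 19300;  (δR_2)² = 1200;  (δR_3)² = 7530
δR = √(28100) = 167 Ω

167 Ω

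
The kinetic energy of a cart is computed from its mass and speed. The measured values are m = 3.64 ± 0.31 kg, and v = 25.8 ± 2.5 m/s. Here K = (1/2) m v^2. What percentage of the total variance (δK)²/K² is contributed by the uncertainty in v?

(δK/K)² = (1·δm/m)² + (2·δv/v)²
  m term: (1×0.0852)² = 0.00725
  v term: (2×0.0969)² = 0.0376
Total = 0.0448. Share from v = 0.0376/0.0448 = 0.838.

83.8%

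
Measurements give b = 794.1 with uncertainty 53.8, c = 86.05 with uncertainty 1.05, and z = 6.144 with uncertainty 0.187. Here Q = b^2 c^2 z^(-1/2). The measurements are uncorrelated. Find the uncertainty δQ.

Products/powers → add relative errors in quadrature, weighted by exponent:
  (2·δb/b)² = (2×0.0677)² = 0.0184;  (2·δc/c)² = (2×0.0122)² = 0.000596;  (−½·δz/z)² = (-0.5×0.0304)² = 0.000232
δQ/Q = √(0.0192) = 0.139
Q = 1.884e+09, so δQ = 0.139 × 1.884e+09 = 2.61e+08.

2.61e+08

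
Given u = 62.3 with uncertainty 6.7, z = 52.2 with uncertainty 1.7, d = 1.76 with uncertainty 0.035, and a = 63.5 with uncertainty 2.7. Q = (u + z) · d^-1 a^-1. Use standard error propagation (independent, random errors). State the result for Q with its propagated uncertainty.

1.02 ± 0.0783

Let w = u + z = 114. δw = √(δu² + δz²) = √(44.9 + 2.89) = 6.91, so δw/w = 0.0604.
Q is then a monomial in w, d, a:
δQ/Q = √((δw/w)² + (-1·δd/d)² + (-1·δa/a)²) = √(0.00364 + 0.000395 + 0.00181) = 0.0765
Q = 1.02, so δQ = 0.0765 × 1.02 = 0.0783.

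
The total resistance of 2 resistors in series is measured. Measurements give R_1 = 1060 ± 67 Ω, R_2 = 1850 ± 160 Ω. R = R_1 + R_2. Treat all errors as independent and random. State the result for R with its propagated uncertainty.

Each term contributes (cᵢ δxᵢ)² to (δR)²:
  (δR_1)² = 4490;  (δR_2)² = 25600
δR = √(30100) = 173 Ω
R = 2910 Ω.

2910 ± 173 Ω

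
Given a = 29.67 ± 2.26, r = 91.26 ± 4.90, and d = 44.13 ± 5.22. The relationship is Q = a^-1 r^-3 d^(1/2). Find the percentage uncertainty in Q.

18.8%

For a monomial Q ∝ a^-1, r^-3, d^(1/2), fractional errors add in quadrature:
  (-1·δa/a)² = (-1×0.0762)² = 0.00580;  (-3·δr/r)² = (-3×0.0537)² = 0.0259;  (½·δd/d)² = (0.5×0.118)² = 0.00350
δQ/Q = √(0.0352) = 0.188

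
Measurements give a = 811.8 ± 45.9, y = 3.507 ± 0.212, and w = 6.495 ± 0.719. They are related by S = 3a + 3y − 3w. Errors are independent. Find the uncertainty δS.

Each term contributes (cᵢ δxᵢ)² to (δS)²:
  (3·δa)² = 19000;  (3·δy)² = 0.404;  (3·δw)² = 4.65
δS = √(19000) = 138

138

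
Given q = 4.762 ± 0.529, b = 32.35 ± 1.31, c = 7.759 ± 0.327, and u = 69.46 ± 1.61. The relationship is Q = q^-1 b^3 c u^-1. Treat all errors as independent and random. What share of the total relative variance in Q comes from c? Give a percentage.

6.04%

(δQ/Q)² = (-1·δq/q)² + (3·δb/b)² + (1·δc/c)² + (-1·δu/u)²
  q term: (-1×0.111)² = 0.0123
  b term: (3×0.0405)² = 0.0148
  c term: (1×0.0421)² = 0.00178
  u term: (-1×0.0232)² = 0.000537
Total = 0.0294. Share from c = 0.00178/0.0294 = 0.0604.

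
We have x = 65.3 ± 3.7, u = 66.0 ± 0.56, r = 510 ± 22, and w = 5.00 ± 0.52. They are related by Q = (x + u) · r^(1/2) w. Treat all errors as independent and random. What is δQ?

1630

Let h = x + u = 131. δh = √(δx² + δu²) = √(13.7 + 0.314) = 3.74, so δh/h = 0.0285.
Q is then a monomial in h, r, w:
δQ/Q = √((δh/h)² + (½·δr/r)² + (1·δw/w)²) = √(0.000812 + 0.000465 + 0.0108) = 0.110
Q = 14800, so δQ = 0.110 × 14800 = 1630.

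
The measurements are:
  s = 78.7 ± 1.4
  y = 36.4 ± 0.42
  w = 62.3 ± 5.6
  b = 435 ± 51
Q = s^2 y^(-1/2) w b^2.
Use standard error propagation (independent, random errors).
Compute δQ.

Relative error in a monomial: (δQ/Q)² = Σ (nᵢ · δxᵢ/xᵢ)².
  (2·δs/s)² = (2×0.0178)² = 0.00127;  (−½·δy/y)² = (-0.5×0.0115)² = 3.33e-05;  (1·δw/w)² = (1×0.0899)² = 0.00808;  (2·δb/b)² = (2×0.117)² = 0.0550
δQ/Q = √(0.0644) = 0.254
Q = 1.21e+10, so δQ = 0.254 × 1.21e+10 = 3.07e+09.

3.07e+09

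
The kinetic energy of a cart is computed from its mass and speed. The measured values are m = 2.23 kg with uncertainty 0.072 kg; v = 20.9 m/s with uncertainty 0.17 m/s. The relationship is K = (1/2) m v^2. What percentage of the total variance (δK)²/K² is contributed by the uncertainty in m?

79.8%

(δK/K)² = (1·δm/m)² + (2·δv/v)²
  m term: (1×0.0323)² = 0.00104
  v term: (2×0.00813)² = 0.000265
Total = 0.00131. Share from m = 0.00104/0.00131 = 0.798.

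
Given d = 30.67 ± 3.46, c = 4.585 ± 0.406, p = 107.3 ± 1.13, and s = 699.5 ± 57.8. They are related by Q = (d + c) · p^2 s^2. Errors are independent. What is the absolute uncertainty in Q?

3.85e+10

Let u = d + c = 35.26. δu = √(δd² + δc²) = √(12.0 + 0.165) = 3.48, so δu/u = 0.0988.
Q is then a monomial in u, p, s:
δQ/Q = √((δu/u)² + (2·δp/p)² + (2·δs/s)²) = √(0.00976 + 0.000444 + 0.0273) = 0.194
Q = 1.986e+11, so δQ = 0.194 × 1.986e+11 = 3.85e+10.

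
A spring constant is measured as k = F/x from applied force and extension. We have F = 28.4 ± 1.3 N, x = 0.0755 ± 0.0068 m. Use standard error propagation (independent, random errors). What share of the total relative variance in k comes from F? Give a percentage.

(δk/k)² = (1·δF/F)² + (-1·δx/x)²
  F term: (1×0.0458)² = 0.00210
  x term: (-1×0.0901)² = 0.00811
Total = 0.0102. Share from F = 0.00210/0.0102 = 0.205.

20.5%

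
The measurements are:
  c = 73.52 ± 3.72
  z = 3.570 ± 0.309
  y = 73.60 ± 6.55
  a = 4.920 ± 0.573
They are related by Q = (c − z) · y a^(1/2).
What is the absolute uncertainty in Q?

1360

Let u = c − z = 69.95. δu = √(δc² + δz²) = √(13.8 + 0.0955) = 3.73, so δu/u = 0.0534.
Q is then a monomial in u, y, a:
δQ/Q = √((δu/u)² + (1·δy/y)² + (½·δa/a)²) = √(0.00285 + 0.00792 + 0.00339) = 0.119
Q = 11420, so δQ = 0.119 × 11420 = 1360.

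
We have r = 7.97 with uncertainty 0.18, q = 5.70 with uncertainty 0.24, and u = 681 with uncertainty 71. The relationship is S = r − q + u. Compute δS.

S is a linear combination, so absolute uncertainties add in quadrature:
  (δr)² = 0.0324;  (δq)² = 0.0576;  (δu)² = 5040
δS = √(5040) = 71.0

71.0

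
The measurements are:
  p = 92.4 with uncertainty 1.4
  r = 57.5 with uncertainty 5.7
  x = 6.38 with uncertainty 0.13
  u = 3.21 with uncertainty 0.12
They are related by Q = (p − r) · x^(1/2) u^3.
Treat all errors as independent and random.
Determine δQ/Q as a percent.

20.2%

Let w = p − r = 34.9. δw = √(δp² + δr²) = √(1.96 + 32.5) = 5.87, so δw/w = 0.168.
Q is then a monomial in w, x, u:
δQ/Q = √((δw/w)² + (½·δx/x)² + (3·δu/u)²) = √(0.0283 + 0.000104 + 0.0126) = 0.202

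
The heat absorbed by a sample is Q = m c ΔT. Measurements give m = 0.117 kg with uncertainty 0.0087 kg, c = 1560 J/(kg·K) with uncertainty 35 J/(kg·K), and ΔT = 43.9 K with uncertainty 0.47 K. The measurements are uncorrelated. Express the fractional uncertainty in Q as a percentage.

Relative error in a monomial: (δQ/Q)² = Σ (nᵢ · δxᵢ/xᵢ)².
  (1·δm/m)² = (1×0.0744)² = 0.00553;  (1·δc/c)² = (1×0.0224)² = 0.000503;  (1·δΔT/ΔT)² = (1×0.0107)² = 0.000115
δQ/Q = √(0.00615) = 0.0784

7.84%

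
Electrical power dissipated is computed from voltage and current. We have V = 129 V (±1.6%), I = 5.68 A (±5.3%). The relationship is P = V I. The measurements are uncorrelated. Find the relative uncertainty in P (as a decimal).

Each factor contributes (exponent × relative error)² to (δP/P)²:
  (1·δV/V)² = (1×0.0160)² = 0.000256;  (1·δI/I)² = (1×0.0530)² = 0.00281
δP/P = √(0.00307) = 0.0554

0.0554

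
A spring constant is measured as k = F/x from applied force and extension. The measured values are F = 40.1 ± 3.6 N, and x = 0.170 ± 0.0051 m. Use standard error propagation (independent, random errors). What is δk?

22.3 N/m

Relative error in a monomial: (δk/k)² = Σ (nᵢ · δxᵢ/xᵢ)².
  (1·δF/F)² = (1×0.0898)² = 0.00806;  (-1·δx/x)² = (-1×0.0300)² = 0.000900
δk/k = √(0.00896) = 0.0947
k = 236 N/m, so δk = 0.0947 × 236 = 22.3 N/m.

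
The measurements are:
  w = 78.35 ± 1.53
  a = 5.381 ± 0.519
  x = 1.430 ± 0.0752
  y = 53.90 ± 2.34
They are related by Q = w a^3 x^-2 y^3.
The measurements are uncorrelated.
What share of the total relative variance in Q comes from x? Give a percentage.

9.87%

(δQ/Q)² = (1·δw/w)² + (3·δa/a)² + (-2·δx/x)² + (3·δy/y)²
  w term: (1×0.0195)² = 0.000381
  a term: (3×0.0965)² = 0.0837
  x term: (-2×0.0526)² = 0.0111
  y term: (3×0.0434)² = 0.0170
Total = 0.112. Share from x = 0.0111/0.112 = 0.0987.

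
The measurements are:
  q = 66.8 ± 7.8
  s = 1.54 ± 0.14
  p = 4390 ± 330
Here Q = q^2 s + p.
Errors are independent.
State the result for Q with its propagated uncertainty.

Let w = q^2·s = 6870. δw/w = √((2·δq/q)² + (1·δs/s)²) = √(0.0545 + 0.00826) = 0.251, so δw = 1720.
Q = w + p: δQ = √(δw² + δp²) = √(2.97e+06 + 1.09e+05) = 1750
Q = 11300.

11300 ± 1750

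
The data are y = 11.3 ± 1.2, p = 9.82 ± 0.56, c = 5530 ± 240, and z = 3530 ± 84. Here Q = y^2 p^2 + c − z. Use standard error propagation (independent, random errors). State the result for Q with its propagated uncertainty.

14300 ± 2980

Let w = y^2·p^2 = 12300. δw/w = √((2·δy/y)² + (2·δp/p)²) = √(0.0451 + 0.0130) = 0.241, so δw = 2970.
Q = w + c − z: δQ = √(δw² + δc² + δz²) = √(8.81e+06 + 57600 + 7060) = 2980
Q = 14300.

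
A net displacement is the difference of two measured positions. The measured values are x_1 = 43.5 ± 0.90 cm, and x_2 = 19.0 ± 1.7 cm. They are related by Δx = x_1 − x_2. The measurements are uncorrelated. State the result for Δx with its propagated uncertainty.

Δx is a linear combination, so absolute uncertainties add in quadrature:
  (δx_1)² = 0.810;  (δx_2)² = 2.89
δΔx = √(3.70) = 1.92 cm
Δx = 24.5 cm.

24.5 ± 1.92 cm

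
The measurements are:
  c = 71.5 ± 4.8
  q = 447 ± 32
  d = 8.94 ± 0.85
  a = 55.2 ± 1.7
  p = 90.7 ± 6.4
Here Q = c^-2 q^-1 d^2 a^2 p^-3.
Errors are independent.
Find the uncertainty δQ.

Since Q is a product/quotient, work with relative uncertainties:
  (-2·δc/c)² = (-2×0.0671)² = 0.0180;  (-1·δq/q)² = (-1×0.0716)² = 0.00512;  (2·δd/d)² = (2×0.0951)² = 0.0362;  (2·δa/a)² = (2×0.0308)² = 0.00379;  (-3·δp/p)² = (-3×0.0706)² = 0.0448
δQ/Q = √(0.108) = 0.329
Q = 1.43e-07, so δQ = 0.329 × 1.43e-07 = 4.69e-08.

4.69e-08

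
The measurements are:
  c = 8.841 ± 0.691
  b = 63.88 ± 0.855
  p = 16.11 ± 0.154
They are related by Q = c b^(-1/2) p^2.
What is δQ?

For a monomial Q ∝ c, b^(-1/2), p^2, fractional errors add in quadrature:
  (1·δc/c)² = (1×0.0782)² = 0.00611;  (−½·δb/b)² = (-0.5×0.0134)² = 4.48e-05;  (2·δp/p)² = (2×0.00956)² = 0.000366
δQ/Q = √(0.00652) = 0.0807
Q = 287.1, so δQ = 0.0807 × 287.1 = 23.2.

23.2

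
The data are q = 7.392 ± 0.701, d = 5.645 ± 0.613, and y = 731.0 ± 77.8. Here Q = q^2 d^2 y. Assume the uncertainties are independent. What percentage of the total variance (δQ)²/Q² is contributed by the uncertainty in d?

(δQ/Q)² = (2·δq/q)² + (2·δd/d)² + (1·δy/y)²
  q term: (2×0.0948)² = 0.0360
  d term: (2×0.109)² = 0.0472
  y term: (1×0.106)² = 0.0113
Total = 0.0945. Share from d = 0.0472/0.0945 = 0.499.

49.9%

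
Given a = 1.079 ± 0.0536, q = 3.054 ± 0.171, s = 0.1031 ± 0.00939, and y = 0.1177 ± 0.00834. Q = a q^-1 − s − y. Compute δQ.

Let p = a·q^-1 = 0.3533. δp/p = √((1·δa/a)² + (-1·δq/q)²) = √(0.00247 + 0.00314) = 0.0749, so δp = 0.0264.
Q = p − s − y: δQ = √(δp² + δs² + δy²) = √(0.000699 + 8.82e-05 + 6.96e-05) = 0.0293

0.0293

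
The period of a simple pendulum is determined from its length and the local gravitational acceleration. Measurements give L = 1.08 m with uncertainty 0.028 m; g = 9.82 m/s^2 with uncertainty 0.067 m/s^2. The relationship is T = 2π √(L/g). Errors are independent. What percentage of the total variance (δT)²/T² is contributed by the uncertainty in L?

93.5%

(δT/T)² = (½·δL/L)² + (−½·δg/g)²
  L term: (0.5×0.0259)² = 0.000168
  g term: (-0.5×0.00682)² = 1.16e-05
Total = 0.000180. Share from L = 0.000168/0.000180 = 0.935.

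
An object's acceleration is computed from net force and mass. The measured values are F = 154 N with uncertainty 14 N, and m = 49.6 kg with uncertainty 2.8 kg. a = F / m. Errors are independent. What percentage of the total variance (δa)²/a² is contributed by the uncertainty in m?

(δa/a)² = (1·δF/F)² + (-1·δm/m)²
  F term: (1×0.0909)² = 0.00826
  m term: (-1×0.0565)² = 0.00319
Total = 0.0115. Share from m = 0.00319/0.0115 = 0.278.

27.8%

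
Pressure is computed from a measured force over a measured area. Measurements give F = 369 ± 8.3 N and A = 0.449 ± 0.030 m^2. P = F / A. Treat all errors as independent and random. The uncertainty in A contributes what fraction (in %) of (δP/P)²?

(δP/P)² = (1·δF/F)² + (-1·δA/A)²
  F term: (1×0.0225)² = 0.000506
  A term: (-1×0.0668)² = 0.00446
Total = 0.00497. Share from A = 0.00446/0.00497 = 0.898.

89.8%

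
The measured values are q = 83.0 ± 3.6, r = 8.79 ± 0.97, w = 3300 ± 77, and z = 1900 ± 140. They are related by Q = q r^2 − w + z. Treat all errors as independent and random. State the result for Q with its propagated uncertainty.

Let p = q·r^2 = 6410. δp/p = √((1·δq/q)² + (2·δr/r)²) = √(0.00188 + 0.0487) = 0.225, so δp = 1440.
Q = p − w + z: δQ = √(δp² + δw² + δz²) = √(2.08e+06 + 5930 + 19600) = 1450
Q = 5010.

5010 ± 1450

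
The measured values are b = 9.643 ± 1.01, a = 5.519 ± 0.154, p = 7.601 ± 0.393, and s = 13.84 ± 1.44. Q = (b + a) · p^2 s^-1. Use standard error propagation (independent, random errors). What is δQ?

Let u = b + a = 15.16. δu = √(δb² + δa²) = √(1.02 + 0.0237) = 1.02, so δu/u = 0.0674.
Q is then a monomial in u, p, s:
δQ/Q = √((δu/u)² + (2·δp/p)² + (-1·δs/s)²) = √(0.00454 + 0.0107 + 0.0108) = 0.161
Q = 63.29, so δQ = 0.161 × 63.29 = 10.2.

10.2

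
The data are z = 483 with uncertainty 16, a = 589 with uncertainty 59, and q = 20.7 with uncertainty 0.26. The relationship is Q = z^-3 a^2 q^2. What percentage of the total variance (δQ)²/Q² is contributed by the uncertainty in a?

(δQ/Q)² = (-3·δz/z)² + (2·δa/a)² + (2·δq/q)²
  z term: (-3×0.0331)² = 0.00988
  a term: (2×0.100)² = 0.0401
  q term: (2×0.0126)² = 0.000631
Total = 0.0506. Share from a = 0.0401/0.0506 = 0.793.

79.3%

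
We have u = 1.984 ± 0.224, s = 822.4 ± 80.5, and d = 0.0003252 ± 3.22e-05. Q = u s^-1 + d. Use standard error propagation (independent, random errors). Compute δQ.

0.000362

Let p = u·s^-1 = 0.002412. δp/p = √((1·δu/u)² + (-1·δs/s)²) = √(0.0127 + 0.00958) = 0.149, so δp = 0.000360.
Q = p + d: δQ = √(δp² + δd²) = √(1.3e-07 + 1.04e-09) = 0.000362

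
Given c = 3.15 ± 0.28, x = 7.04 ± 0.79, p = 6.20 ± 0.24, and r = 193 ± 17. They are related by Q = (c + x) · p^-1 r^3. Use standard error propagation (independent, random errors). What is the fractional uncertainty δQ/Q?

Let u = c + x = 10.2. δu = √(δc² + δx²) = √(0.0784 + 0.624) = 0.838, so δu/u = 0.0823.
Q is then a monomial in u, p, r:
δQ/Q = √((δu/u)² + (-1·δp/p)² + (3·δr/r)²) = √(0.00677 + 0.00150 + 0.0698) = 0.279

0.279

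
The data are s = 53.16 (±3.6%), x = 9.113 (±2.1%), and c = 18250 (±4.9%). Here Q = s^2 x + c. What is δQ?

2130

Let p = s^2·x = 25750. δp/p = √((2·δs/s)² + (1·δx/x)²) = √(0.00518 + 0.000441) = 0.0750, so δp = 1930.
Q = p + c: δQ = √(δp² + δc²) = √(3.73e+06 + 8e+05) = 2130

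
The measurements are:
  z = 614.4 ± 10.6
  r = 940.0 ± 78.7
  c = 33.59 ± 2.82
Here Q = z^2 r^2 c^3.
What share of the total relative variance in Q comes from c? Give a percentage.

68.5%

(δQ/Q)² = (2·δz/z)² + (2·δr/r)² + (3·δc/c)²
  z term: (2×0.0173)² = 0.00119
  r term: (2×0.0837)² = 0.0280
  c term: (3×0.0840)² = 0.0634
Total = 0.0927. Share from c = 0.0634/0.0927 = 0.685.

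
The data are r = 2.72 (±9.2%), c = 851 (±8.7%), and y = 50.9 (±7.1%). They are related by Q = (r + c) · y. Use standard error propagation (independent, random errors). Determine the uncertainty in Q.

Let u = r + c = 854. δu = √(δr² + δc²) = √(0.0626 + 5480) = 74.0, so δu/u = 0.0867.
Q is then a monomial in u, y:
δQ/Q = √((δu/u)² + (1·δy/y)²) = √(0.00752 + 0.00504) = 0.112
Q = 43500, so δQ = 0.112 × 43500 = 4870.

4870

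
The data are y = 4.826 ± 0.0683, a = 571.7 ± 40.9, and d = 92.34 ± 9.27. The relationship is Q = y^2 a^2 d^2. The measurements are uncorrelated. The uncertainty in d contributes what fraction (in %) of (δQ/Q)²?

(δQ/Q)² = (2·δy/y)² + (2·δa/a)² + (2·δd/d)²
  y term: (2×0.0142)² = 0.000801
  a term: (2×0.0715)² = 0.0205
  d term: (2×0.100)² = 0.0403
Total = 0.0616. Share from d = 0.0403/0.0616 = 0.655.

65.5%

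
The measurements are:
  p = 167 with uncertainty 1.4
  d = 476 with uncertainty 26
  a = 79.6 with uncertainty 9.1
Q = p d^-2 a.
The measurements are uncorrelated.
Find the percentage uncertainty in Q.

Since Q is a product/quotient, work with relative uncertainties:
  (1·δp/p)² = (1×0.00838)² = 7.03e-05;  (-2·δd/d)² = (-2×0.0546)² = 0.0119;  (1·δa/a)² = (1×0.114)² = 0.0131
δQ/Q = √(0.0251) = 0.158

15.8%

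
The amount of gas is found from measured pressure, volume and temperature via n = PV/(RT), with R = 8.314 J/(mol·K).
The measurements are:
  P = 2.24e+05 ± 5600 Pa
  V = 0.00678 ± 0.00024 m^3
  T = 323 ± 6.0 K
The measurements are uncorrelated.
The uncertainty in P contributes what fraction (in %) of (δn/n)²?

(δn/n)² = (1·δP/P)² + (1·δV/V)² + (-1·δT/T)²
  P term: (1×0.0250)² = 0.000625
  V term: (1×0.0354)² = 0.00125
  T term: (-1×0.0186)² = 0.000345
Total = 0.00222. Share from P = 0.000625/0.00222 = 0.281.

28.1%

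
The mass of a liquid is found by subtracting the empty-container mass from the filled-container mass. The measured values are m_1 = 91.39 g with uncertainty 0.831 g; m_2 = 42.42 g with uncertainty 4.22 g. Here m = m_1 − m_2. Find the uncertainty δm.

Absolute uncertainties add in quadrature for a linear combination:
  (δm_1)² = 0.691;  (δm_2)² = 17.8
δm = √(18.5) = 4.30 g

4.30 g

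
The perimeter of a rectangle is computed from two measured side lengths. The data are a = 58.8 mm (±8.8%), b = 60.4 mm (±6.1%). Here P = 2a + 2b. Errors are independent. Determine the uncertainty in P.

12.7 mm

Sums and differences: (δP)² = Σ (cᵢ δxᵢ)².
  (2·δa)² = 107;  (2·δb)² = 54.3
δP = √(161) = 12.7 mm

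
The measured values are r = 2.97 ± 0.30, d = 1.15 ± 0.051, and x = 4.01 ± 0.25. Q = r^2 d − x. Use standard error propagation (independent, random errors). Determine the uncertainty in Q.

Let p = r^2·d = 10.1. δp/p = √((2·δr/r)² + (1·δd/d)²) = √(0.0408 + 0.00197) = 0.207, so δp = 2.10.
Q = p − x: δQ = √(δp² + δx²) = √(4.40 + 0.0625) = 2.11

2.11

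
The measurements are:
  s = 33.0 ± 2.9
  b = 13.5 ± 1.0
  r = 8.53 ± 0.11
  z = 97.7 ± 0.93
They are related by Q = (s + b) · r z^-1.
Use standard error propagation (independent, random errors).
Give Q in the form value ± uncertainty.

Let u = s + b = 46.5. δu = √(δs² + δb²) = √(8.41 + 1.00) = 3.07, so δu/u = 0.0660.
Q is then a monomial in u, r, z:
δQ/Q = √((δu/u)² + (1·δr/r)² + (-1·δz/z)²) = √(0.00435 + 0.000166 + 9.06e-05) = 0.0679
Q = 4.06, so δQ = 0.0679 × 4.06 = 0.276.

4.06 ± 0.276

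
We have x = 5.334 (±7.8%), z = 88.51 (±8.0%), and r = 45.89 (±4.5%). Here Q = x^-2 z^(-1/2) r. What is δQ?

0.0287

For a monomial Q ∝ x^-2, z^(-1/2), r, fractional errors add in quadrature:
  (-2·δx/x)² = (-2×0.0780)² = 0.0243;  (−½·δz/z)² = (-0.5×0.0800)² = 0.00160;  (1·δr/r)² = (1×0.0450)² = 0.00202
δQ/Q = √(0.0280) = 0.167
Q = 0.1714, so δQ = 0.167 × 0.1714 = 0.0287.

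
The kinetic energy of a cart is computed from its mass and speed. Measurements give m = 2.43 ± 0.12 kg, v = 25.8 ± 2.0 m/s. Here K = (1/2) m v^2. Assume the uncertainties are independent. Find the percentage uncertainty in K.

16.3%

Products/powers → add relative errors in quadrature, weighted by exponent:
  (1·δm/m)² = (1×0.0494)² = 0.00244;  (2·δv/v)² = (2×0.0775)² = 0.0240
δK/K = √(0.0265) = 0.163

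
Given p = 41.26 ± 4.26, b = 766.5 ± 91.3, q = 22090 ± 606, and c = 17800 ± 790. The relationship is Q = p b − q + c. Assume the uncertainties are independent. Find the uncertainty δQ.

Let w = p·b = 31630. δw/w = √((1·δp/p)² + (1·δb/b)²) = √(0.0107 + 0.0142) = 0.158, so δw = 4990.
Q = w − q + c: δQ = √(δw² + δq² + δc²) = √(2.49e+07 + 3.67e+05 + 6.24e+05) = 5080

5080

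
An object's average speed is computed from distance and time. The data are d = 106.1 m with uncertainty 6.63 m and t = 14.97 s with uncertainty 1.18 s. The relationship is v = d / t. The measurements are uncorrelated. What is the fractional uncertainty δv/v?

v is a product of powers, so relative uncertainties combine in quadrature:
  (1·δd/d)² = (1×0.0625)² = 0.00390;  (-1·δt/t)² = (-1×0.0788)² = 0.00621
δv/v = √(0.0101) = 0.101

0.101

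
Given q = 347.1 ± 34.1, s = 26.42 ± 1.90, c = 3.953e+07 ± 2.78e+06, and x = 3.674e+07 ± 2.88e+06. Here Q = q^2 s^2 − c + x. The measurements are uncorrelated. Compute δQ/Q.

0.257

Let p = q^2·s^2 = 8.41e+07. δp/p = √((2·δq/q)² + (2·δs/s)²) = √(0.0386 + 0.0207) = 0.244, so δp = 2.05e+07.
Q = p − c + x: δQ = √(δp² + δc² + δx²) = √(4.19e+14 + 7.73e+12 + 8.29e+12) = 2.09e+07
Q = 8.131e+07, so δQ/Q = 2.09e+07/8.131e+07 = 0.257.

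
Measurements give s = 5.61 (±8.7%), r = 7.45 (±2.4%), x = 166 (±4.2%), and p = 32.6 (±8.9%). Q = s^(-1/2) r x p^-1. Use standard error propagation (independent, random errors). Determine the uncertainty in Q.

Q is a product of powers, so relative uncertainties combine in quadrature:
  (−½·δs/s)² = (-0.5×0.0870)² = 0.00189;  (1·δr/r)² = (1×0.0240)² = 0.000576;  (1·δx/x)² = (1×0.0420)² = 0.00176;  (-1·δp/p)² = (-1×0.0890)² = 0.00792
δQ/Q = √(0.0122) = 0.110
Q = 16.0, so δQ = 0.110 × 16.0 = 1.77.

1.77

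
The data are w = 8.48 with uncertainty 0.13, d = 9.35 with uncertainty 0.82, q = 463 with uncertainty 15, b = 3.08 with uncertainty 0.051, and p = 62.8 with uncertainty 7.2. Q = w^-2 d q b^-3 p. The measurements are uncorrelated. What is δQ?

Each factor contributes (exponent × relative error)² to (δQ/Q)²:
  (-2·δw/w)² = (-2×0.0153)² = 0.000940;  (1·δd/d)² = (1×0.0877)² = 0.00769;  (1·δq/q)² = (1×0.0324)² = 0.00105;  (-3·δb/b)² = (-3×0.0166)² = 0.00247;  (1·δp/p)² = (1×0.115)² = 0.0131
δQ/Q = √(0.0253) = 0.159
Q = 129, so δQ = 0.159 × 129 = 20.6.

20.6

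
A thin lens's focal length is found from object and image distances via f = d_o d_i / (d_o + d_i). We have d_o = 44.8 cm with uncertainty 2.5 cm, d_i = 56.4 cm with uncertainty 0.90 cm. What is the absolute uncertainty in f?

0.796 cm

∂f/∂d_o = (d_i/(d_o+d_i))² = 0.311;  ∂f/∂d_i = (d_o/(d_o+d_i))² = 0.196
δf = √((∂f/∂d_o · δd_o)² + (∂f/∂d_i · δd_i)²) = √(0.603 + 0.0311) = 0.796 cm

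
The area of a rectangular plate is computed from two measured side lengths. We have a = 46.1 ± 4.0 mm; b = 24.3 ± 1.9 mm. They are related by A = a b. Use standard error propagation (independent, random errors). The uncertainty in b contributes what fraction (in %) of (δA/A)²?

44.8%

(δA/A)² = (1·δa/a)² + (1·δb/b)²
  a term: (1×0.0868)² = 0.00753
  b term: (1×0.0782)² = 0.00611
Total = 0.0136. Share from b = 0.00611/0.0136 = 0.448.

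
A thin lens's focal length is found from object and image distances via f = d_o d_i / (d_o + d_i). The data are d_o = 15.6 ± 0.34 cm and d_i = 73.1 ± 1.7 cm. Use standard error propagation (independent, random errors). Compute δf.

0.237 cm

∂f/∂d_o = (d_i/(d_o+d_i))² = 0.679;  ∂f/∂d_i = (d_o/(d_o+d_i))² = 0.0309
δf = √((∂f/∂d_o · δd_o)² + (∂f/∂d_i · δd_i)²) = √(0.0533 + 0.00277) = 0.237 cm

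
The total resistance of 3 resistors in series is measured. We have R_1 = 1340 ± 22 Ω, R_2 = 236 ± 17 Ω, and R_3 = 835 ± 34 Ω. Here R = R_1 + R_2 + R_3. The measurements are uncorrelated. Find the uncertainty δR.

For a sum/difference, combine absolute errors in quadrature:
  (δR_1)² = 484;  (δR_2)² = 289;  (δR_3)² = 1160
δR = √(1930) = 43.9 Ω

43.9 Ω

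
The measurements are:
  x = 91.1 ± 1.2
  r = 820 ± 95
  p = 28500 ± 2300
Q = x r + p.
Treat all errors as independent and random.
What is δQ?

9010

Let w = x·r = 74700. δw/w = √((1·δx/x)² + (1·δr/r)²) = √(0.000174 + 0.0134) = 0.117, so δw = 8710.
Q = w + p: δQ = √(δw² + δp²) = √(7.59e+07 + 5.29e+06) = 9010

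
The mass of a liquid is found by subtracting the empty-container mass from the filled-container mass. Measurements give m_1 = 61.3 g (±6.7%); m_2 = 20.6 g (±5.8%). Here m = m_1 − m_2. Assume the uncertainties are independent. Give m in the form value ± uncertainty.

40.7 ± 4.28 g

Sums and differences: (δm)² = Σ (cᵢ δxᵢ)².
  (δm_1)² = 16.9;  (δm_2)² = 1.43
δm = √(18.3) = 4.28 g
m = 40.7 g.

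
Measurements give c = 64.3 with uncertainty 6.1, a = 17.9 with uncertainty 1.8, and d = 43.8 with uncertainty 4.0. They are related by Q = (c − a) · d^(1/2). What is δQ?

44.4

Let u = c − a = 46.4. δu = √(δc² + δa²) = √(37.2 + 3.24) = 6.36, so δu/u = 0.137.
Q is then a monomial in u, d:
δQ/Q = √((δu/u)² + (½·δd/d)²) = √(0.0188 + 0.00209) = 0.144
Q = 307, so δQ = 0.144 × 307 = 44.4.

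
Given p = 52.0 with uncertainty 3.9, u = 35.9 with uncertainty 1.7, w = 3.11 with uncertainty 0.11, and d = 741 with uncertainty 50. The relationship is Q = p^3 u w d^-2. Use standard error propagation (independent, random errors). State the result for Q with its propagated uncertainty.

Products/powers → add relative errors in quadrature, weighted by exponent:
  (3·δp/p)² = (3×0.0750)² = 0.0506;  (1·δu/u)² = (1×0.0474)² = 0.00224;  (1·δw/w)² = (1×0.0354)² = 0.00125;  (-2·δd/d)² = (-2×0.0675)² = 0.0182
δQ/Q = √(0.0723) = 0.269
Q = 28.6, so δQ = 0.269 × 28.6 = 7.69.

28.6 ± 7.69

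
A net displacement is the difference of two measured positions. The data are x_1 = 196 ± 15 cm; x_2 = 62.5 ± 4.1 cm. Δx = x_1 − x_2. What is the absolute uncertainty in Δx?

Absolute uncertainties add in quadrature for a linear combination:
  (δx_1)² = 225;  (δx_2)² = 16.8
δΔx = √(242) = 15.6 cm

15.6 cm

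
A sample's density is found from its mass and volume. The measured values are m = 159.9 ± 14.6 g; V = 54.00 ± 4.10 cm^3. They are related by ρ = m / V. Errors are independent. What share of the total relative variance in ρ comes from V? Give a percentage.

40.9%

(δρ/ρ)² = (1·δm/m)² + (-1·δV/V)²
  m term: (1×0.0913)² = 0.00834
  V term: (-1×0.0759)² = 0.00576
Total = 0.0141. Share from V = 0.00576/0.0141 = 0.409.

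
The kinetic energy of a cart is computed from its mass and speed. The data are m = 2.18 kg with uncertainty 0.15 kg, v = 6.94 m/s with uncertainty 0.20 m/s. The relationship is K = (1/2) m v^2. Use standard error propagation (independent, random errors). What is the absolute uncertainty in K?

4.71 J

Relative error in a monomial: (δK/K)² = Σ (nᵢ · δxᵢ/xᵢ)².
  (1·δm/m)² = (1×0.0688)² = 0.00473;  (2·δv/v)² = (2×0.0288)² = 0.00332
δK/K = √(0.00806) = 0.0898
K = 52.5 J, so δK = 0.0898 × 52.5 = 4.71 J.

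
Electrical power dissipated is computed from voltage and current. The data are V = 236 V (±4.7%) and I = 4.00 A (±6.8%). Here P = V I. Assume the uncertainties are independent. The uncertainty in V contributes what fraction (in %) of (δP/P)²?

32.3%

(δP/P)² = (1·δV/V)² + (1·δI/I)²
  V term: (1×0.0470)² = 0.00221
  I term: (1×0.0680)² = 0.00462
Total = 0.00683. Share from V = 0.00221/0.00683 = 0.323.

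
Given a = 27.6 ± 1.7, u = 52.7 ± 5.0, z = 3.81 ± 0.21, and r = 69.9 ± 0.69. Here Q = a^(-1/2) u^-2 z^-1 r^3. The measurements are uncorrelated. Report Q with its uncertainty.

6.14 ± 1.24

Products/powers → add relative errors in quadrature, weighted by exponent:
  (−½·δa/a)² = (-0.5×0.0616)² = 0.000948;  (-2·δu/u)² = (-2×0.0949)² = 0.0360;  (-1·δz/z)² = (-1×0.0551)² = 0.00304;  (3·δr/r)² = (3×0.00987)² = 0.000877
δQ/Q = √(0.0409) = 0.202
Q = 6.14, so δQ = 0.202 × 6.14 = 1.24.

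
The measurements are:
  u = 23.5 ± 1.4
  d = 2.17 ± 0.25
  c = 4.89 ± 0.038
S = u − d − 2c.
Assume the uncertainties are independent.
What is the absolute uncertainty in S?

Sums and differences: (δS)² = Σ (cᵢ δxᵢ)².
  (δu)² = 1.96;  (δd)² = 0.0625;  (2·δc)² = 0.00578
δS = √(2.03) = 1.42

1.42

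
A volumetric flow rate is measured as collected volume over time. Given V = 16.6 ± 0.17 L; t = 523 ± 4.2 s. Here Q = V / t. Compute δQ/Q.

0.0130

Since Q is a product/quotient, work with relative uncertainties:
  (1·δV/V)² = (1×0.0102)² = 0.000105;  (-1·δt/t)² = (-1×0.00803)² = 6.45e-05
δQ/Q = √(0.000169) = 0.0130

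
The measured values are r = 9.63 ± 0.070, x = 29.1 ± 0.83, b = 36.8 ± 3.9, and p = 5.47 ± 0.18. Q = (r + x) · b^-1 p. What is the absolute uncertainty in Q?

Let u = r + x = 38.7. δu = √(δr² + δx²) = √(0.00490 + 0.689) = 0.833, so δu/u = 0.0215.
Q is then a monomial in u, b, p:
δQ/Q = √((δu/u)² + (-1·δb/b)² + (1·δp/p)²) = √(0.000463 + 0.0112 + 0.00108) = 0.113
Q = 5.76, so δQ = 0.113 × 5.76 = 0.651.

0.651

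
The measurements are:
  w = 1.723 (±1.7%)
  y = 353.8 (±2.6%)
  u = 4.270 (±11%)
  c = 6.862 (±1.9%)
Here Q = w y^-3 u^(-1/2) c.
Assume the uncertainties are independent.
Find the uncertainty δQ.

For a monomial Q ∝ w, y^-3, u^(-1/2), c, fractional errors add in quadrature:
  (1·δw/w)² = (1×0.0170)² = 0.000289;  (-3·δy/y)² = (-3×0.0260)² = 0.00608;  (−½·δu/u)² = (-0.5×0.110)² = 0.00302;  (1·δc/c)² = (1×0.0190)² = 0.000361
δQ/Q = √(0.00976) = 0.0988
Q = 1.292e-07, so δQ = 0.0988 × 1.292e-07 = 1.28e-08.

1.28e-08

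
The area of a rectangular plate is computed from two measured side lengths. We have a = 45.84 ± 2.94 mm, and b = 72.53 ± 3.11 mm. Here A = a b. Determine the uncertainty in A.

Products/powers → add relative errors in quadrature, weighted by exponent:
  (1·δa/a)² = (1×0.0641)² = 0.00411;  (1·δb/b)² = (1×0.0429)² = 0.00184
δA/A = √(0.00595) = 0.0771
A = 3325 mm^2, so δA = 0.0771 × 3325 = 257 mm^2.

257 mm^2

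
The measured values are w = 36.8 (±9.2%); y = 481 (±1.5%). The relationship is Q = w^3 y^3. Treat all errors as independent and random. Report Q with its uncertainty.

(5.55 ± 1.55) × 10^12

Products/powers → add relative errors in quadrature, weighted by exponent:
  (3·δw/w)² = (3×0.0920)² = 0.0762;  (3·δy/y)² = (3×0.0150)² = 0.00202
δQ/Q = √(0.0782) = 0.280
Q = 5.55e+12, so δQ = 0.280 × 5.55e+12 = 1.55e+12.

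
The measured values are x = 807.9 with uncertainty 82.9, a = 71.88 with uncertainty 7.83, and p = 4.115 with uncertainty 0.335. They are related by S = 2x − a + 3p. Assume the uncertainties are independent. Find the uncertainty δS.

166

S is a linear combination, so absolute uncertainties add in quadrature:
  (2·δx)² = 27500;  (δa)² = 61.3;  (3·δp)² = 1.01
δS = √(27600) = 166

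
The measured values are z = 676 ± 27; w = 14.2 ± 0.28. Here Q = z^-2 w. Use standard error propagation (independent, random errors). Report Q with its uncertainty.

Relative error in a monomial: (δQ/Q)² = Σ (nᵢ · δxᵢ/xᵢ)².
  (-2·δz/z)² = (-2×0.0399)² = 0.00638;  (1·δw/w)² = (1×0.0197)² = 0.000389
δQ/Q = √(0.00677) = 0.0823
Q = 3.11e-05, so δQ = 0.0823 × 3.11e-05 = 2.56e-06.

(3.11 ± 0.256) × 10^-5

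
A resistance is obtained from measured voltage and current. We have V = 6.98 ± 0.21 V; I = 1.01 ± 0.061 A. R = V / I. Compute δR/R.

0.0675

Since R is a product/quotient, work with relative uncertainties:
  (1·δV/V)² = (1×0.0301)² = 0.000905;  (-1·δI/I)² = (-1×0.0604)² = 0.00365
δR/R = √(0.00455) = 0.0675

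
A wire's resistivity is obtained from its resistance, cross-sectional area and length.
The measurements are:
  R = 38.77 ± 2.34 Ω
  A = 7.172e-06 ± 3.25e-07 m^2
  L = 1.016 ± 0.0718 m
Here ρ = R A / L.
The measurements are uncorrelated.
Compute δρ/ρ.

For a monomial ρ ∝ R, A, L^-1, fractional errors add in quadrature:
  (1·δR/R)² = (1×0.0604)² = 0.00364;  (1·δA/A)² = (1×0.0453)² = 0.00205;  (-1·δL/L)² = (-1×0.0707)² = 0.00499
δρ/ρ = √(0.0107) = 0.103

0.103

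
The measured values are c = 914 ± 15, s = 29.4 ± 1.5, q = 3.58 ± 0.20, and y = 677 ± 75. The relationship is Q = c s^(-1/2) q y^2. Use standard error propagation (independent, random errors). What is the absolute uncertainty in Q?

Products/powers → add relative errors in quadrature, weighted by exponent:
  (1·δc/c)² = (1×0.0164)² = 0.000269;  (−½·δs/s)² = (-0.5×0.0510)² = 0.000651;  (1·δq/q)² = (1×0.0559)² = 0.00312;  (2·δy/y)² = (2×0.111)² = 0.0491
δQ/Q = √(0.0531) = 0.231
Q = 2.77e+08, so δQ = 0.231 × 2.77e+08 = 6.38e+07.

6.38e+07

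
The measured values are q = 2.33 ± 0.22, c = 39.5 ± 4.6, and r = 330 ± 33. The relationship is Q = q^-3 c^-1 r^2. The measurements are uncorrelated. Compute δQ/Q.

0.366

Relative error in a monomial: (δQ/Q)² = Σ (nᵢ · δxᵢ/xᵢ)².
  (-3·δq/q)² = (-3×0.0944)² = 0.0802;  (-1·δc/c)² = (-1×0.116)² = 0.0136;  (2·δr/r)² = (2×0.100)² = 0.0400
δQ/Q = √(0.134) = 0.366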